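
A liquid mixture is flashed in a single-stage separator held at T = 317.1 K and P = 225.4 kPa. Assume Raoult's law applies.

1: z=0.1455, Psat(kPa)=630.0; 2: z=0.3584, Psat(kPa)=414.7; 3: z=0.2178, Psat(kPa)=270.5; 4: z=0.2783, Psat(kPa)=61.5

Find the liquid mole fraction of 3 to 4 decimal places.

Raoult's law: Kᵢ = Pᵢˢᵃᵗ/P = Pᵢˢᵃᵗ/225.4.
  K_1 = 630.0/225.4 = 2.795031, K_2 = 414.7/225.4 = 1.839840, K_3 = 270.5/225.4 = 1.200089, K_4 = 61.5/225.4 = 0.272848
Material balance + equilibrium reduce to Σ zᵢ(Kᵢ−1)/(1+V/F(Kᵢ−1)) = 0.
g(0) = ΣzᵢKᵢ − 1 = 0.4034 and g(1) = 1 − Σzᵢ/Kᵢ = -0.4483, so a root lies in (0, 1).
Iterate (Newton) starting at V/F = 0.5:
  V/F = 0.5000: g = 0.07127, g' = -0.6261 → V/F = 0.6138
  V/F = 0.6138: g = -0.00382, g' = -0.7031 → V/F = 0.6084
Converged at V/F = 0.6084.
Compositions from xᵢ = zᵢ/(1+V/F(Kᵢ−1)), yᵢ = Kᵢxᵢ:
  1: x = 0.0695, y = 0.1944
  2: x = 0.2372, y = 0.4364
  3: x = 0.1942, y = 0.2330
  4: x = 0.4991, y = 0.1362

x_3 = 0.1942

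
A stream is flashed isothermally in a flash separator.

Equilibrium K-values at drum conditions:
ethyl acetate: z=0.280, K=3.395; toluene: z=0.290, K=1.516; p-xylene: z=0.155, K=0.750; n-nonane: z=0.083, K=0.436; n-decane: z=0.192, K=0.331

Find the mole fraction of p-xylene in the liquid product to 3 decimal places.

Rachford–Rice: g(β) = Σ zᵢ(Kᵢ−1)/(1+β(Kᵢ−1)) = 0.
Check two-phase: ΣzᵢKᵢ = 1.606 > 1 and Σzᵢ/Kᵢ = 1.251 > 1, so g(0) = 0.606 > 0 and g(1) = -0.251 < 0.
Newton–Raphson from β = 0.5:
  β = 0.500: g = 0.1216, g' = -0.639 → β = 0.690
  β = 0.690: g = 0.0010, g' = -0.652 → β = 0.692
Converged at β = 0.692.
Compositions from xᵢ = zᵢ/(1+β(Kᵢ−1)), yᵢ = Kᵢxᵢ:
  ethyl acetate: x = 0.105, y = 0.358
  toluene: x = 0.214, y = 0.324
  p-xylene: x = 0.187, y = 0.141
  n-nonane: x = 0.136, y = 0.059
  n-decane: x = 0.357, y = 0.118

x_p-xylene = 0.187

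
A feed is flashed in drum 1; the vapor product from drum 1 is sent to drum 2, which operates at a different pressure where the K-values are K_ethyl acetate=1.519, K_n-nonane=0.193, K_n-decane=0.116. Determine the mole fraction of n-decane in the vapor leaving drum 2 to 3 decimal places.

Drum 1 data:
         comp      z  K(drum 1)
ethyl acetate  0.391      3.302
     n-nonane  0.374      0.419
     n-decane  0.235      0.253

y_n-decane (drum 2) = 0.013

Drum 1:
Newton iteration, ψ₁⁰ = 0.5:
  ψ₁ = 0.500: g = -0.1680, g' = -1.033 → ψ₁ = 0.337
  ψ₁ = 0.337: g = 0.0017, g' = -1.086 → ψ₁ = 0.339
Converged at ψ₁ = 0.339.
Drum-1 compositions:
  ethyl acetate: x = 0.220, y = 0.725
  n-nonane: x = 0.466, y = 0.195
  n-decane: x = 0.315, y = 0.080
Drum-2 feed = drum-1 vapor: z₂ = (0.7253, 0.1951, 0.0796).
Drum 2:
Material balance + equilibrium reduce to Σ zᵢ(Kᵢ−1)/(1+ψ₂(Kᵢ−1)) = 0.
Check two-phase: ΣzᵢKᵢ = 1.149 > 1 and Σzᵢ/Kᵢ = 2.175 > 1, so g(0) = 0.149 > 0 and g(1) = -1.175 < 0.
Newton iteration, ψ₂⁰ = 0.5:
  ψ₂ = 0.500: g = -0.0912, g' = -0.680 → ψ₂ = 0.366
  ψ₂ = 0.366: g = -0.0111, g' = -0.530 → ψ₂ = 0.345
Converged at ψ₂ = 0.345.
  ethyl acetate: x = 0.615, y = 0.935
  n-nonane: x = 0.270, y = 0.052
  n-decane: x = 0.114, y = 0.013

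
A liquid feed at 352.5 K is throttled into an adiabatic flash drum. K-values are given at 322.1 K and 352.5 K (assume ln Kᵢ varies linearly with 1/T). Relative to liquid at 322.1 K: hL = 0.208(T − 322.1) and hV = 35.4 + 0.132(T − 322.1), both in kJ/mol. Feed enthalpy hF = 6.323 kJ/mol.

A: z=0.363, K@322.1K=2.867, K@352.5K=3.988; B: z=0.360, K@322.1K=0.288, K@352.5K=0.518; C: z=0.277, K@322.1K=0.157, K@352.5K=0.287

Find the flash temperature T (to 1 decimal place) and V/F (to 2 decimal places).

Adiabatic flash: solve Rachford–Rice at each trial T, then check hF = ψ·hV(T) + (1−ψ)·hL(T).
  T = 322.1 K: K = (2.867, 0.288, 0.157), RR gives ψ = 0.130, H_out = 4.620 kJ/mol
  T = 352.5 K: K = (3.988, 0.518, 0.287), RR gives ψ = 0.403, H_out = 19.646 kJ/mol
  T = 337.3 K: K = (3.407, 0.391, 0.215), RR gives ψ = 0.263, H_out = 12.173 kJ/mol
  T = 329.7 K: K = (3.131, 0.337, 0.184), RR gives ψ = 0.198, H_out = 8.473 kJ/mol
  T = 325.9 K: K = (2.998, 0.312, 0.170), RR gives ψ = 0.165, H_out = 6.574 kJ/mol
  T = 324.0 K: K = (2.932, 0.300, 0.164), RR gives ψ = 0.148, H_out = 5.605 kJ/mol
Linear interpolation between T = 324.0 (H_out = 5.605) and T = 325.9 (H_out = 6.574) on hF = 6.323 gives T ≈ 325.4 K, at which ψ = 0.16.

T = 325.4 K, V/F = 0.16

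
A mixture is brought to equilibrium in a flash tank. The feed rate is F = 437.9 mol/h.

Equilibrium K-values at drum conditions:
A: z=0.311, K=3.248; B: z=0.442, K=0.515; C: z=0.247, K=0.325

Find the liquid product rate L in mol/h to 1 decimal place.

Rachford–Rice: g(ψ) = Σ zᵢ(Kᵢ−1)/(1+ψ(Kᵢ−1)) = 0.
Feasibility: ΣzᵢKᵢ = 1.318, Σzᵢ/Kᵢ = 1.714 — both > 1, two phases present.
Newton–Raphson from ψ = 0.6:
  ψ = 0.600: g = -0.2849, g' = -0.810 → ψ = 0.248
  ψ = 0.248: g = 0.0049, g' = -0.944 → ψ = 0.253
Converged at ψ = 0.253.
Then V = ψ·F = 0.2533·437.9 = 110.9 mol/h and L = F − V = 327.0 mol/h.

L = 327.0 mol/h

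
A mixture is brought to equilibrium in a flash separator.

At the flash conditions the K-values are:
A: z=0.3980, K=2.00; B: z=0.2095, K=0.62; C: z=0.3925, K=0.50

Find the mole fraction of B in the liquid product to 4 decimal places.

x_B = 0.2329

Newton iteration, ψ⁰ = 0.49:
  ψ = 0.4900: g = -0.09064, g' = -0.3971 → ψ = 0.2617
  ψ = 0.2617: g = 0.00124, g' = -0.4172 → ψ = 0.2647
Converged at ψ = 0.2647.
Compositions from xᵢ = zᵢ/(1+ψ(Kᵢ−1)), yᵢ = Kᵢxᵢ:
  A: x = 0.3147, y = 0.6294
  B: x = 0.2329, y = 0.1444
  C: x = 0.4524, y = 0.2262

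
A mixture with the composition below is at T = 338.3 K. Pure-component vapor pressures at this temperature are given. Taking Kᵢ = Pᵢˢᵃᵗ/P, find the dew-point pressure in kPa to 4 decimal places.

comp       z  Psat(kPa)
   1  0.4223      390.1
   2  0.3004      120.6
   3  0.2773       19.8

Pdew = 56.8878 kPa

At the dew point ψ → 1, so Σzᵢ/Kᵢ = 1 with Kᵢ = Pᵢˢᵃᵗ/P ⇒ 1/P = Σzᵢ/Pᵢˢᵃᵗ.
1/P = 0.4223/390.1 + 0.3004/120.6 + 0.2773/19.8 = 0.0175785 ⇒ P = 56.8878 kPa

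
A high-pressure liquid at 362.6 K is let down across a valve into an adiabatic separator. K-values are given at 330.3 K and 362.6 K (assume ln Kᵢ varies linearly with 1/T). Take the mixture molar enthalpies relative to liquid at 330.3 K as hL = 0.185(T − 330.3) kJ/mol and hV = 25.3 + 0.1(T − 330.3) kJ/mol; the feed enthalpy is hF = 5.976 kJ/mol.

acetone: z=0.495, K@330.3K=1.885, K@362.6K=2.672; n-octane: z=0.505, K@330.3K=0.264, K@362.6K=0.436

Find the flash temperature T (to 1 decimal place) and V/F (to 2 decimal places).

Adiabatic flash: solve Rachford–Rice at each trial T, then check hF = ψ·hV(T) + (1−ψ)·hL(T).
  T = 330.3 K: K = (1.885, 0.264), RR gives ψ = 0.102, H_out = 2.579 kJ/mol
  T = 362.6 K: K = (2.672, 0.436), RR gives ψ = 0.576, H_out = 18.958 kJ/mol
  T = 346.5 K: K = (2.264, 0.344), RR gives ψ = 0.354, H_out = 11.476 kJ/mol
  T = 338.4 K: K = (2.070, 0.302), RR gives ψ = 0.237, H_out = 7.342 kJ/mol
  T = 334.4 K: K = (1.978, 0.283), RR gives ψ = 0.174, H_out = 5.094 kJ/mol
  T = 336.4 K: K = (2.024, 0.292), RR gives ψ = 0.206, H_out = 6.240 kJ/mol
Linear interpolation between T = 334.4 (H_out = 5.094) and T = 336.4 (H_out = 6.240) on hF = 5.976 gives T ≈ 335.9 K, at which ψ = 0.20.

T = 335.9 K, V/F = 0.20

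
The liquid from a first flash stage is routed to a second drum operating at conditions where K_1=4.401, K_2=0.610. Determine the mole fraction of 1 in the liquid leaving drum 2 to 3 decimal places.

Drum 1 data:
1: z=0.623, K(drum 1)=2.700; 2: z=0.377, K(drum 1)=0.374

x_1 (drum 2) = 0.103

Drum 1:
Newton–Raphson from ψ₁ = 0.4:
  ψ₁ = 0.400: g = 0.3156, g' = -0.901 → ψ₁ = 0.750
  ψ₁ = 0.750: g = 0.0204, g' = -0.873 → ψ₁ = 0.774
  ψ₁ = 0.774: g = -0.0002, g' = -0.891 → ψ₁ = 0.773
Converged at ψ₁ = 0.773.
Drum-1 compositions:
  1: x = 0.269, y = 0.727
  2: x = 0.731, y = 0.273
Drum-2 feed = drum-1 liquid: z₂ = (0.2691, 0.7309).
Drum 2:
Material balance + equilibrium reduce to Σ zᵢ(Kᵢ−1)/(1+ψ₂(Kᵢ−1)) = 0.
g(0) = ΣzᵢKᵢ − 1 = 0.630 and g(1) = 1 − Σzᵢ/Kᵢ = -0.259, so a root lies in (0, 1).
Iterate (Newton) starting at ψ₂ = 0.5:
  ψ₂ = 0.500: g = -0.0151, g' = -0.598 → ψ₂ = 0.475
Converged at ψ₂ = 0.475.
  1: x = 0.103, y = 0.453
  2: x = 0.897, y = 0.547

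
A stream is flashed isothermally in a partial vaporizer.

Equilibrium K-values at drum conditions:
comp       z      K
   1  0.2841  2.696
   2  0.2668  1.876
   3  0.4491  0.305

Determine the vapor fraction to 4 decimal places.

ψ = 0.4339

Newton iteration, ψ⁰ = 0.35:
  ψ = 0.3500: g = 0.06878, g' = -0.8205 → ψ = 0.4338
  ψ = 0.4338: g = 0.00010, g' = -0.8234 → ψ = 0.4339
Converged at ψ = 0.4339.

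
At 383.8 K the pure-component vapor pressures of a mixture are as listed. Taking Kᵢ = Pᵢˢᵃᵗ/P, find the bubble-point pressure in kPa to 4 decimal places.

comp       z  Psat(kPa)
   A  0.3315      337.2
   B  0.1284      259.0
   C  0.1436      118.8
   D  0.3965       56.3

Pbub = 184.4200 kPa

At the bubble point ψ → 0, so ΣzᵢKᵢ = 1 with Kᵢ = Pᵢˢᵃᵗ/P ⇒ P = ΣzᵢPᵢˢᵃᵗ.
P = 0.3315·337.2 + 0.1284·259.0 + 0.1436·118.8 + 0.3965·56.3 = 184.4200 kPa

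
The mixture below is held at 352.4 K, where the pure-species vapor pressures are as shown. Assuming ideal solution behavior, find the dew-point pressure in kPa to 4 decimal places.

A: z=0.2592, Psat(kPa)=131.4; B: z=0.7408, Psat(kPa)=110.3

At the dew point ψ → 1, so Σzᵢ/Kᵢ = 1 with Kᵢ = Pᵢˢᵃᵗ/P ⇒ 1/P = Σzᵢ/Pᵢˢᵃᵗ.
1/P = 0.2592/131.4 + 0.7408/110.3 = 0.0086888 ⇒ P = 115.0903 kPa

Pdew = 115.0903 kPa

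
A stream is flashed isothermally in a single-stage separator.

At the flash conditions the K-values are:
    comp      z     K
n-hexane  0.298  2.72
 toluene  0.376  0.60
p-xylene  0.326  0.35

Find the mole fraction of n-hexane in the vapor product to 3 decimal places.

y_n-hexane = 0.630

Let ψ = V/F and solve Σ zᵢ(Kᵢ−1)/(1+ψ(Kᵢ−1)) = 0.
Check two-phase: ΣzᵢKᵢ = 1.150 > 1 and Σzᵢ/Kᵢ = 1.668 > 1, so g(0) = 0.150 > 0 and g(1) = -0.668 < 0.
Newton–Raphson from ψ = 0.39:
  ψ = 0.390: g = -0.1553, g' = -0.647 → ψ = 0.150
  ψ = 0.150: g = 0.0125, g' = -0.794 → ψ = 0.166
Converged at ψ = 0.166.
Compositions from xᵢ = zᵢ/(1+ψ(Kᵢ−1)), yᵢ = Kᵢxᵢ:
  n-hexane: x = 0.232, y = 0.630
  toluene: x = 0.403, y = 0.242
  p-xylene: x = 0.365, y = 0.128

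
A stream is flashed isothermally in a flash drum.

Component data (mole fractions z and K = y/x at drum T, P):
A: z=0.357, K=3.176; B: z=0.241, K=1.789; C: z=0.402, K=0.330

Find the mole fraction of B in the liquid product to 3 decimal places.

x_B = 0.162

Let ψ = V/F and solve Σ zᵢ(Kᵢ−1)/(1+ψ(Kᵢ−1)) = 0.
g(0) = ΣzᵢKᵢ − 1 = 0.698 and g(1) = 1 − Σzᵢ/Kᵢ = -0.465, so a root lies in (0, 1).
Newton–Raphson from ψ = 0.5:
  ψ = 0.500: g = 0.1034, g' = -0.873 → ψ = 0.618
  ψ = 0.618: g = -0.0009, g' = -0.901 → ψ = 0.617
Converged at ψ = 0.617.
Compositions from xᵢ = zᵢ/(1+ψ(Kᵢ−1)), yᵢ = Kᵢxᵢ:
  A: x = 0.152, y = 0.484
  B: x = 0.162, y = 0.290
  C: x = 0.686, y = 0.226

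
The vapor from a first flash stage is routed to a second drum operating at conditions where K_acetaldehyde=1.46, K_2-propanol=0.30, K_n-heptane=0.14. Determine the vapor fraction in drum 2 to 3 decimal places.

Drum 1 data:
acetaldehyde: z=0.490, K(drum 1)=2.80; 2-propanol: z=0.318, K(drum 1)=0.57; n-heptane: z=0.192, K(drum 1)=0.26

Drum 1:
Material balance + equilibrium reduce to Σ zᵢ(Kᵢ−1)/(1+ψ₁(Kᵢ−1)) = 0.
g(0) = ΣzᵢKᵢ − 1 = 0.603 and g(1) = 1 − Σzᵢ/Kᵢ = -0.471, so a root lies in (0, 1).
Newton–Raphson from ψ₁ = 0.56:
  ψ₁ = 0.560: g = 0.0165, g' = -0.802 → ψ₁ = 0.581
Converged at ψ₁ = 0.581.
Drum-1 compositions:
  acetaldehyde: x = 0.240, y = 0.671
  2-propanol: x = 0.424, y = 0.242
  n-heptane: x = 0.337, y = 0.088
Drum-2 feed = drum-1 vapor: z₂ = (0.6709, 0.2416, 0.0875).
Drum 2:
Iterate (Newton) starting at ψ₂ = 0.46:
  ψ₂ = 0.460: g = -0.1192, g' = -0.531 → ψ₂ = 0.236
  ψ₂ = 0.236: g = -0.0185, g' = -0.387 → ψ₂ = 0.188
  ψ₂ = 0.188: g = -0.0004, g' = -0.369 → ψ₂ = 0.187
Converged at ψ₂ = 0.187.
  acetaldehyde: x = 0.618, y = 0.902
  2-propanol: x = 0.278, y = 0.083
  n-heptane: x = 0.104, y = 0.015

V/F (drum 2) = 0.187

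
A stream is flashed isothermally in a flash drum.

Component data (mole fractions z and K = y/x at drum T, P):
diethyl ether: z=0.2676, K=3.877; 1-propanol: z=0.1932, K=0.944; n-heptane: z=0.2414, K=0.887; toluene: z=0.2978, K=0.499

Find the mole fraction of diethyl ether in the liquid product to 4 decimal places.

x_diethyl ether = 0.0919

Let ψ = V/F and solve Σ zᵢ(Kᵢ−1)/(1+ψ(Kᵢ−1)) = 0.
Check two-phase: ΣzᵢKᵢ = 1.5826 > 1 and Σzᵢ/Kᵢ = 1.1426 > 1, so g(0) = 0.5826 > 0 and g(1) = -0.1426 < 0.
Iterate (Newton) starting at ψ = 0.5:
  ψ = 0.5000: g = 0.07662, g' = -0.5097 → ψ = 0.6503
  ψ = 0.6503: g = 0.00619, g' = -0.4374 → ψ = 0.6645
Converged at ψ = 0.6645.
Compositions from xᵢ = zᵢ/(1+ψ(Kᵢ−1)), yᵢ = Kᵢxᵢ:
  diethyl ether: x = 0.0919, y = 0.3563
  1-propanol: x = 0.2007, y = 0.1894
  n-heptane: x = 0.2610, y = 0.2315
  toluene: x = 0.4464, y = 0.2228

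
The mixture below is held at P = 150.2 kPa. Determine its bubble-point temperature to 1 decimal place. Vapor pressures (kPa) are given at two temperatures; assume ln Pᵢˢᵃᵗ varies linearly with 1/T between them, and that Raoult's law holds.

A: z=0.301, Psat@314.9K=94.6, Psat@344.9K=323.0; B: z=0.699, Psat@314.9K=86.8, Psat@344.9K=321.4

T = 326.4 K

Bubble-point temperature: ΣzᵢPᵢˢᵃᵗ(T) = P. Interpolate ln Pᵢˢᵃᵗ = aᵢ + bᵢ/T.
  T = 314.9 K: ΣzᵢPᵢˢᵃᵗ = 89.15 kPa
  T = 344.9 K: ΣzᵢPᵢˢᵃᵗ = 321.88 kPa
  T = 329.9 K: ΣzᵢPᵢˢᵃᵗ = 174.38 kPa
  T = 322.4 K: ΣzᵢPᵢˢᵃᵗ = 125.65 kPa
  T = 326.1 K: ΣzᵢPᵢˢᵃᵗ = 147.98 kPa
  T = 328.0 K: ΣzᵢPᵢˢᵃᵗ = 160.72 kPa
Interpolating between 326.1 K and 328.0 K gives T ≈ 326.4 K.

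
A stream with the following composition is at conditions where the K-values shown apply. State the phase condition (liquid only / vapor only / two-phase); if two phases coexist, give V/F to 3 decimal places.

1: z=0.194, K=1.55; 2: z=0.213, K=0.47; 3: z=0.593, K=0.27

liquid only

ΣzᵢKᵢ = 0.561; Σzᵢ/Kᵢ = 2.775.
Since ΣzᵢKᵢ < 1 the mixture is below its bubble point — single liquid phase.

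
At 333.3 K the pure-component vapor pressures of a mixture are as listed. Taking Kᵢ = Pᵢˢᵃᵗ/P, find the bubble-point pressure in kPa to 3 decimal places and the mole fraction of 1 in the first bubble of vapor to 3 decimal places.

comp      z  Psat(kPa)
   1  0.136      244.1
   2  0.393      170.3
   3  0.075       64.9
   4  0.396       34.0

Pbub = 118.457 kPa, y_1 = 0.280

At the bubble point ψ → 0, so ΣzᵢKᵢ = 1 with Kᵢ = Pᵢˢᵃᵗ/P ⇒ P = ΣzᵢPᵢˢᵃᵗ.
P = 0.136·244.1 + 0.393·170.3 + 0.075·64.9 + 0.396·34.0 = 118.457 kPa
yᵢ = zᵢPᵢˢᵃᵗ/P ⇒ y_1 = 0.136·244.1/118.457 = 0.280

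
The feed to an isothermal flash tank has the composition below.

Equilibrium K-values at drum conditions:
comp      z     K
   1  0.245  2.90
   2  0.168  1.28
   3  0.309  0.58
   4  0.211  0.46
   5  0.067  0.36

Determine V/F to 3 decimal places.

V/F = 0.304

Iterate (Newton) starting at V/F = 0.5:
  V/F = 0.500: g = -0.1034, g' = -0.505 → V/F = 0.295
  V/F = 0.295: g = 0.0052, g' = -0.574 → V/F = 0.304
Converged at V/F = 0.304.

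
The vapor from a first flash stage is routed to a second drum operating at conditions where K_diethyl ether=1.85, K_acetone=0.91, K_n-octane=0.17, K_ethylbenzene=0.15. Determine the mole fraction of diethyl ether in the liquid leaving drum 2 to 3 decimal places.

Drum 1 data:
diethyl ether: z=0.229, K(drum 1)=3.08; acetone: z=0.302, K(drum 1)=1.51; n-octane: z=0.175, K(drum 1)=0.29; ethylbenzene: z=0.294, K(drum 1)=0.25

Drum 1:
Newton iteration, ψ₁⁰ = 0.5:
  ψ₁ = 0.500: g = -0.1892, g' = -0.923 → ψ₁ = 0.295
  ψ₁ = 0.295: g = -0.0113, g' = -0.854 → ψ₁ = 0.282
Converged at ψ₁ = 0.282.
Drum-1 compositions:
  diethyl ether: x = 0.144, y = 0.445
  acetone: x = 0.264, y = 0.399
  n-octane: x = 0.219, y = 0.063
  ethylbenzene: x = 0.373, y = 0.093
Drum-2 feed = drum-1 vapor: z₂ = (0.4446, 0.3987, 0.0634, 0.0932).
Drum 2:
Material balance + equilibrium reduce to Σ zᵢ(Kᵢ−1)/(1+ψ₂(Kᵢ−1)) = 0.
Check two-phase: ΣzᵢKᵢ = 1.210 > 1 and Σzᵢ/Kᵢ = 1.673 > 1, so g(0) = 0.210 > 0 and g(1) = -0.673 < 0.
Iterate (Newton) starting at ψ₂ = 0.52:
  ψ₂ = 0.520: g = -0.0102, g' = -0.510 → ψ₂ = 0.500
Converged at ψ₂ = 0.500.
  diethyl ether: x = 0.312, y = 0.577
  acetone: x = 0.417, y = 0.380
  n-octane: x = 0.108, y = 0.018
  ethylbenzene: x = 0.162, y = 0.024

x_diethyl ether (drum 2) = 0.312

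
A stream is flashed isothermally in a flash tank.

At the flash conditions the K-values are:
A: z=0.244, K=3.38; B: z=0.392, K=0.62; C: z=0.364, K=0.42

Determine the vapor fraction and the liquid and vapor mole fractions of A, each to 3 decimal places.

ψ = 0.192, x_A = 0.167, y_A = 0.566

Let ψ = V/F and solve Σ zᵢ(Kᵢ−1)/(1+ψ(Kᵢ−1)) = 0.
g(0) = ΣzᵢKᵢ − 1 = 0.221 and g(1) = 1 − Σzᵢ/Kᵢ = -0.571, so a root lies in (0, 1).
Iterate (Newton) starting at ψ = 0.5:
  ψ = 0.500: g = -0.2161, g' = -0.617 → ψ = 0.150
  ψ = 0.150: g = 0.0388, g' = -0.961 → ψ = 0.190
  ψ = 0.190: g = 0.0018, g' = -0.875 → ψ = 0.192
Converged at ψ = 0.192.
Compositions from xᵢ = zᵢ/(1+ψ(Kᵢ−1)), yᵢ = Kᵢxᵢ:
  A: x = 0.167, y = 0.566
  B: x = 0.423, y = 0.262
  C: x = 0.410, y = 0.172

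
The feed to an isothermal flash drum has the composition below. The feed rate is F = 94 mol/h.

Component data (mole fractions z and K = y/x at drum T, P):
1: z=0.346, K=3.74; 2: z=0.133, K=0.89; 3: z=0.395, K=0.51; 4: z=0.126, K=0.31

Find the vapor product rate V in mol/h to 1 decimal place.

Iterate (Newton) starting at β = 0.68:
  β = 0.680: g = -0.1388, g' = -0.745 → β = 0.494
Converged at β = 0.494.
Then V = β·F = 0.4941·94 = 46.4 mol/h and L = F − V = 47.6 mol/h.

V = 46.4 mol/h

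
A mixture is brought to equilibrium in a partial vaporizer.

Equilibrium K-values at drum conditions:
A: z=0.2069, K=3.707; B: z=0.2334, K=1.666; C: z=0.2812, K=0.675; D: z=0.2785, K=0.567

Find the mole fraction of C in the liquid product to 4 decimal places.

Material balance + equilibrium reduce to Σ zᵢ(Kᵢ−1)/(1+V/F(Kᵢ−1)) = 0.
Feasibility: ΣzᵢKᵢ = 1.5035, Σzᵢ/Kᵢ = 1.1037 — both > 1, two phases present.
Newton iteration, V/F⁰ = 0.5:
  V/F = 0.5000: g = 0.09155, g' = -0.4594 → V/F = 0.6993
  V/F = 0.6993: g = 0.00842, g' = -0.3865 → V/F = 0.7211
  V/F = 0.7211: g = 0.00005, g' = -0.3823 → V/F = 0.7212
Converged at V/F = 0.7212.
Compositions from xᵢ = zᵢ/(1+V/F(Kᵢ−1)), yᵢ = Kᵢxᵢ:
  A: x = 0.0701, y = 0.2598
  B: x = 0.1577, y = 0.2627
  C: x = 0.3673, y = 0.2479
  D: x = 0.4050, y = 0.2296

x_C = 0.3673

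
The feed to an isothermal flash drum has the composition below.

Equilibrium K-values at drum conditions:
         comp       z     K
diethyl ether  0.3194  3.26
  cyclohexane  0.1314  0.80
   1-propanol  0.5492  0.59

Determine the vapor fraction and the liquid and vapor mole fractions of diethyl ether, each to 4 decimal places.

Let ψ = V/F and solve Σ zᵢ(Kᵢ−1)/(1+ψ(Kᵢ−1)) = 0.
Check two-phase: ΣzᵢKᵢ = 1.4704 > 1 and Σzᵢ/Kᵢ = 1.1931 > 1, so g(0) = 0.4704 > 0 and g(1) = -0.1931 < 0.
Newton iteration, ψ⁰ = 0.5:
  ψ = 0.5000: g = 0.02646, g' = -0.5121 → ψ = 0.5517
  ψ = 0.5517: g = 0.00075, g' = -0.4840 → ψ = 0.5532
Converged at ψ = 0.5532.
Compositions from xᵢ = zᵢ/(1+ψ(Kᵢ−1)), yᵢ = Kᵢxᵢ:
  diethyl ether: x = 0.1419, y = 0.4627
  cyclohexane: x = 0.1477, y = 0.1182
  1-propanol: x = 0.7103, y = 0.4191

ψ = 0.5532, x_diethyl ether = 0.1419, y_diethyl ether = 0.4627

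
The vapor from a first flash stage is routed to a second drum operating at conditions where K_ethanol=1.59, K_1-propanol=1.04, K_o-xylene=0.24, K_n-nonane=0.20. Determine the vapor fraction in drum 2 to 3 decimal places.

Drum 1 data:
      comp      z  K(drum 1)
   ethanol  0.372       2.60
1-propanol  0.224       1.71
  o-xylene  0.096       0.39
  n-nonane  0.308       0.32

V/F (drum 2) = 0.411

Drum 1:
Material balance + equilibrium reduce to Σ zᵢ(Kᵢ−1)/(1+ψ₁(Kᵢ−1)) = 0.
Check two-phase: ΣzᵢKᵢ = 1.486 > 1 and Σzᵢ/Kᵢ = 1.483 > 1, so g(0) = 0.486 > 0 and g(1) = -0.483 < 0.
Newton iteration, ψ₁⁰ = 0.53:
  ψ₁ = 0.530: g = 0.0236, g' = -0.765 → ψ₁ = 0.561
Converged at ψ₁ = 0.561.
Drum-1 compositions:
  ethanol: x = 0.196, y = 0.510
  1-propanol: x = 0.160, y = 0.274
  o-xylene: x = 0.146, y = 0.057
  n-nonane: x = 0.498, y = 0.159
Drum-2 feed = drum-1 vapor: z₂ = (0.5098, 0.2740, 0.0569, 0.1593).
Drum 2:
Newton–Raphson from ψ₂ = 0.5:
  ψ₂ = 0.500: g = -0.0391, g' = -0.475 → ψ₂ = 0.418
  ψ₂ = 0.418: g = -0.0026, g' = -0.415 → ψ₂ = 0.411
Converged at ψ₂ = 0.411.
  ethanol: x = 0.410, y = 0.652
  1-propanol: x = 0.270, y = 0.280
  o-xylene: x = 0.083, y = 0.020
  n-nonane: x = 0.237, y = 0.047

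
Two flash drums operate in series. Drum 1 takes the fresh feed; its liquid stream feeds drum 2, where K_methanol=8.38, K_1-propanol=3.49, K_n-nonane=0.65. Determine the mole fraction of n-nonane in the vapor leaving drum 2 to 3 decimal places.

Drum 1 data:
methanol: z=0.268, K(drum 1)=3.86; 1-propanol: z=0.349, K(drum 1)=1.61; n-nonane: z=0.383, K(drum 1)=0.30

y_n-nonane (drum 2) = 0.586

Drum 1:
Newton–Raphson from ψ₁ = 0.5:
  ψ₁ = 0.500: g = 0.0661, g' = -0.892 → ψ₁ = 0.574
Converged at ψ₁ = 0.574.
Drum-1 compositions:
  methanol: x = 0.101, y = 0.392
  1-propanol: x = 0.259, y = 0.416
  n-nonane: x = 0.640, y = 0.192
Drum-2 feed = drum-1 liquid: z₂ = (0.1015, 0.2585, 0.6400).
Drum 2:
Material balance + equilibrium reduce to Σ zᵢ(Kᵢ−1)/(1+ψ₂(Kᵢ−1)) = 0.
Check two-phase: ΣzᵢKᵢ = 2.169 > 1 and Σzᵢ/Kᵢ = 1.071 > 1, so g(0) = 1.169 > 0 and g(1) = -0.071 < 0.
Iterate (Newton) starting at ψ₂ = 0.65:
  ψ₂ = 0.650: g = 0.0851, g' = -0.530 → ψ₂ = 0.811
  ψ₂ = 0.811: g = 0.0078, g' = -0.442 → ψ₂ = 0.828
Converged at ψ₂ = 0.828.
  methanol: x = 0.014, y = 0.120
  1-propanol: x = 0.084, y = 0.295
  n-nonane: x = 0.901, y = 0.586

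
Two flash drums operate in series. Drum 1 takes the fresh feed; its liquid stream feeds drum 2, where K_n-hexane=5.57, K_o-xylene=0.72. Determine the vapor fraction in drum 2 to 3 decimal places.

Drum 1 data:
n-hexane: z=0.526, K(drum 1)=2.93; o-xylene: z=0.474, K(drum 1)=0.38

Drum 1:
Binary case is linear: z₁(K₁−1)(1+ψ₁(K₂−1)) + z₂(K₂−1)(1+ψ₁(K₁−1)) = 0
⇒ ψ₁ = [z₁(K₁−1)+z₂(K₂−1)] / [−(K₁−1)(K₂−1)] = 0.7213/1.1966 = 0.603
Drum-1 compositions:
  n-hexane: x = 0.243, y = 0.712
  o-xylene: x = 0.757, y = 0.288
Drum-2 feed = drum-1 liquid: z₂ = (0.2431, 0.7569).
Drum 2:
Let ψ₂ = V/F and solve Σ zᵢ(Kᵢ−1)/(1+ψ₂(Kᵢ−1)) = 0.
Feasibility: ΣzᵢKᵢ = 1.899, Σzᵢ/Kᵢ = 1.095 — both > 1, two phases present.
Newton–Raphson from ψ₂ = 0.5:
  ψ₂ = 0.500: g = 0.0918, g' = -0.551 → ψ₂ = 0.667
  ψ₂ = 0.667: g = 0.0140, g' = -0.400 → ψ₂ = 0.702
  ψ₂ = 0.702: g = 0.0004, g' = -0.379 → ψ₂ = 0.703
Converged at ψ₂ = 0.703.
  n-hexane: x = 0.058, y = 0.322
  o-xylene: x = 0.942, y = 0.678

V/F (drum 2) = 0.703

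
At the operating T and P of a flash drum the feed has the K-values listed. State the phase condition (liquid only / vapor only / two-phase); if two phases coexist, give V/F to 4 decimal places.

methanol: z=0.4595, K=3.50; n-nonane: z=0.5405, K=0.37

two-phase, V/F = 0.5132

ΣzᵢKᵢ = 1.8082; Σzᵢ/Kᵢ = 1.5921.
Both exceed 1, so a two-phase solution exists.
Material balance + equilibrium reduce to Σ zᵢ(Kᵢ−1)/(1+ψ(Kᵢ−1)) = 0.
Iterate (Newton) starting at ψ = 0.58:
  ψ = 0.5800: g = -0.06770, g' = -1.0111 → ψ = 0.5130
  ψ = 0.5130: g = 0.00013, g' = -1.0196 → ψ = 0.5132
Converged at ψ = 0.5132.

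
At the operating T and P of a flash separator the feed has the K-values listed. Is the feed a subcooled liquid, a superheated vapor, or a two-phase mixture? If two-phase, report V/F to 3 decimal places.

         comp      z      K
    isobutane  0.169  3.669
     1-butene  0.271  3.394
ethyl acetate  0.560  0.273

ΣzᵢKᵢ = 1.693; Σzᵢ/Kᵢ = 2.177.
Both exceed 1, so a two-phase solution exists.
Material balance + equilibrium reduce to Σ zᵢ(Kᵢ−1)/(1+ψ(Kᵢ−1)) = 0.
Newton–Raphson from ψ = 0.67:
  ψ = 0.670: g = -0.3828, g' = -1.509 → ψ = 0.416
  ψ = 0.416: g = -0.0452, g' = -1.268 → ψ = 0.381
Converged at ψ = 0.381.

two-phase, V/F = 0.381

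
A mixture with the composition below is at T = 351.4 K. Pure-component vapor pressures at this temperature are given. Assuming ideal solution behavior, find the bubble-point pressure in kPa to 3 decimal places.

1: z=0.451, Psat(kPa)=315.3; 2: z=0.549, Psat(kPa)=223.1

At the bubble point ψ → 0, so ΣzᵢKᵢ = 1 with Kᵢ = Pᵢˢᵃᵗ/P ⇒ P = ΣzᵢPᵢˢᵃᵗ.
P = 0.451·315.3 + 0.549·223.1 = 264.682 kPa

Pbub = 264.682 kPa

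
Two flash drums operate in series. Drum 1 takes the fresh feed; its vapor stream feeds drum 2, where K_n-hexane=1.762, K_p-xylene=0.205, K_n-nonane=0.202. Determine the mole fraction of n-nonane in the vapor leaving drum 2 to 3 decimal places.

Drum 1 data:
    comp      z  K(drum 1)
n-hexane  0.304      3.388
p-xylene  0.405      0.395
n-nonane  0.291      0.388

y_n-nonane (drum 2) = 0.041

Drum 1:
Let ψ₁ = V/F and solve Σ zᵢ(Kᵢ−1)/(1+ψ₁(Kᵢ−1)) = 0.
g(0) = ΣzᵢKᵢ − 1 = 0.303 and g(1) = 1 − Σzᵢ/Kᵢ = -0.865, so a root lies in (0, 1).
Iterate (Newton) starting at ψ₁ = 0.5:
  ψ₁ = 0.500: g = -0.2770, g' = -0.891 → ψ₁ = 0.189
  ψ₁ = 0.189: g = 0.0220, g' = -1.151 → ψ₁ = 0.208
  ψ₁ = 0.208: g = 0.0004, g' = -1.110 → ψ₁ = 0.209
Converged at ψ₁ = 0.209.
Drum-1 compositions:
  n-hexane: x = 0.203, y = 0.687
  p-xylene: x = 0.463, y = 0.183
  n-nonane: x = 0.334, y = 0.129
Drum-2 feed = drum-1 vapor: z₂ = (0.6875, 0.1831, 0.1294).
Drum 2:
Let ψ₂ = V/F and solve Σ zᵢ(Kᵢ−1)/(1+ψ₂(Kᵢ−1)) = 0.
g(0) = ΣzᵢKᵢ − 1 = 0.275 and g(1) = 1 − Σzᵢ/Kᵢ = -0.924, so a root lies in (0, 1).
Newton–Raphson from ψ₂ = 0.5:
  ψ₂ = 0.500: g = -0.0341, g' = -0.756 → ψ₂ = 0.455
  ψ₂ = 0.455: g = -0.0011, g' = -0.707 → ψ₂ = 0.453
Converged at ψ₂ = 0.453.
  n-hexane: x = 0.511, y = 0.900
  p-xylene: x = 0.286, y = 0.059
  n-nonane: x = 0.203, y = 0.041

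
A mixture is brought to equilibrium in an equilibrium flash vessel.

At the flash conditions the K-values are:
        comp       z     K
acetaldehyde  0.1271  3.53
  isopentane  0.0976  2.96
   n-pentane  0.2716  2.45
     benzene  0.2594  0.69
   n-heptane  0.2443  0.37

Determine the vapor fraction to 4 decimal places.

Newton–Raphson from ψ = 0.44:
  ψ = 0.4400: g = 0.18926, g' = -0.7221 → ψ = 0.7021
  ψ = 0.7021: g = 0.01272, g' = -0.6647 → ψ = 0.7212
Converged at ψ = 0.7212.

ψ = 0.7212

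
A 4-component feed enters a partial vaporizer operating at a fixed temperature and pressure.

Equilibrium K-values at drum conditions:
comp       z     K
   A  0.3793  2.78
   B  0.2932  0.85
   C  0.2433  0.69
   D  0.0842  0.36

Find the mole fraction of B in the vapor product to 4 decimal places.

Let ψ = V/F and solve Σ zᵢ(Kᵢ−1)/(1+ψ(Kᵢ−1)) = 0.
g(0) = ΣzᵢKᵢ − 1 = 0.5019 and g(1) = 1 − Σzᵢ/Kᵢ = -0.0679, so a root lies in (0, 1).
Newton–Raphson from ψ = 0.63:
  ψ = 0.6300: g = 0.08567, g' = -0.4080 → ψ = 0.8400
  ψ = 0.8400: g = 0.00176, g' = -0.4057 → ψ = 0.8443
Converged at ψ = 0.8443.
Compositions from xᵢ = zᵢ/(1+ψ(Kᵢ−1)), yᵢ = Kᵢxᵢ:
  A: x = 0.1515, y = 0.4213
  B: x = 0.3357, y = 0.2854
  C: x = 0.3296, y = 0.2274
  D: x = 0.1832, y = 0.0659

y_B = 0.2854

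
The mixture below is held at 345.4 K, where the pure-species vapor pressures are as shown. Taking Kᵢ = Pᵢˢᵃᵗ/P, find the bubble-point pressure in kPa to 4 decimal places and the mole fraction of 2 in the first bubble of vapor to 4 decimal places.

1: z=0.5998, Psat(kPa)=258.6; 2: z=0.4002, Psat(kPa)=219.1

Pbub = 242.7921 kPa, y_2 = 0.3611

At the bubble point ψ → 0, so ΣzᵢKᵢ = 1 with Kᵢ = Pᵢˢᵃᵗ/P ⇒ P = ΣzᵢPᵢˢᵃᵗ.
P = 0.5998·258.6 + 0.4002·219.1 = 242.7921 kPa
yᵢ = zᵢPᵢˢᵃᵗ/P ⇒ y_2 = 0.4002·219.1/242.7921 = 0.3611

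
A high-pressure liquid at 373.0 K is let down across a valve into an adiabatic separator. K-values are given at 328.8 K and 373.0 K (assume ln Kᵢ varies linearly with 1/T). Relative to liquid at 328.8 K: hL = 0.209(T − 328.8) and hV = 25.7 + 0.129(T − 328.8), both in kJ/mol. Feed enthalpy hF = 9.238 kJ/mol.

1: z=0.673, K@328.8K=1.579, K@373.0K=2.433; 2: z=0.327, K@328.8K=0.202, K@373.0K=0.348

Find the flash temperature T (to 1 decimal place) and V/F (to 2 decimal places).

Adiabatic flash: solve Rachford–Rice at each trial T, then check hF = ψ·hV(T) + (1−ψ)·hL(T).
  T = 328.8 K: K = (1.579, 0.202), RR gives ψ = 0.279, H_out = 7.160 kJ/mol
  T = 373.0 K: K = (2.433, 0.348), RR gives ψ = 0.804, H_out = 27.058 kJ/mol
  T = 350.9 K: K = (1.987, 0.270), RR gives ψ = 0.590, H_out = 18.744 kJ/mol
  T = 339.9 K: K = (1.779, 0.235), RR gives ψ = 0.459, H_out = 13.720 kJ/mol
  T = 334.4 K: K = (1.678, 0.218), RR gives ψ = 0.379, H_out = 10.736 kJ/mol
  T = 331.6 K: K = (1.628, 0.210), RR gives ψ = 0.332, H_out = 9.031 kJ/mol
  T = 333.0 K: K = (1.653, 0.214), RR gives ψ = 0.356, H_out = 9.902 kJ/mol
Linear interpolation between T = 331.6 (H_out = 9.031) and T = 333.0 (H_out = 9.902) on hF = 9.238 gives T ≈ 331.9 K, at which ψ = 0.34.

T = 331.9 K, V/F = 0.34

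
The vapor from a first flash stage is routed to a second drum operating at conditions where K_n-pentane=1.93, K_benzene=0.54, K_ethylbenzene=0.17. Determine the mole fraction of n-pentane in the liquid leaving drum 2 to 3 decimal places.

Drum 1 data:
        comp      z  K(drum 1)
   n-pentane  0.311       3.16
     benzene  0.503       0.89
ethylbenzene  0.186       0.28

x_n-pentane (drum 2) = 0.360

Drum 1:
Rachford–Rice: g(ψ₁) = Σ zᵢ(Kᵢ−1)/(1+ψ₁(Kᵢ−1)) = 0.
g(0) = ΣzᵢKᵢ − 1 = 0.483 and g(1) = 1 − Σzᵢ/Kᵢ = -0.328, so a root lies in (0, 1).
Iterate (Newton) starting at ψ₁ = 0.5:
  ψ₁ = 0.500: g = 0.0552, g' = -0.578 → ψ₁ = 0.596
Converged at ψ₁ = 0.596.
Drum-1 compositions:
  n-pentane: x = 0.136, y = 0.430
  benzene: x = 0.538, y = 0.479
  ethylbenzene: x = 0.326, y = 0.091
Drum-2 feed = drum-1 vapor: z₂ = (0.4297, 0.4791, 0.0912).
Drum 2:
Let ψ₂ = V/F and solve Σ zᵢ(Kᵢ−1)/(1+ψ₂(Kᵢ−1)) = 0.
Feasibility: ΣzᵢKᵢ = 1.104, Σzᵢ/Kᵢ = 1.646 — both > 1, two phases present.
Iterate (Newton) starting at ψ₂ = 0.42:
  ψ₂ = 0.420: g = -0.1020, g' = -0.496 → ψ₂ = 0.214
  ψ₂ = 0.214: g = -0.0034, g' = -0.476 → ψ₂ = 0.207
Converged at ψ₂ = 0.207.
  n-pentane: x = 0.360, y = 0.695
  benzene: x = 0.530, y = 0.286
  ethylbenzene: x = 0.110, y = 0.019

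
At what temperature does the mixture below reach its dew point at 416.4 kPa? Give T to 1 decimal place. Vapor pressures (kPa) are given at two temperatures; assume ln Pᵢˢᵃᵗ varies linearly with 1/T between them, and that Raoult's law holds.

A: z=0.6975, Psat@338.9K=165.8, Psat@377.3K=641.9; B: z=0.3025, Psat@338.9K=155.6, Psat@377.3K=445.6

Dew-point temperature: Σzᵢ·P/Pᵢˢᵃᵗ(T) = 1. Interpolate ln Pᵢˢᵃᵗ = aᵢ + bᵢ/T.
  T = 338.9 K: ΣzᵢP/Pᵢˢᵃᵗ = 2.5613
  T = 377.3 K: ΣzᵢP/Pᵢˢᵃᵗ = 0.7351
  T = 358.1 K: ΣzᵢP/Pᵢˢᵃᵗ = 1.3236
  T = 367.7 K: ΣzᵢP/Pᵢˢᵃᵗ = 0.9783
  T = 362.9 K: ΣzᵢP/Pᵢˢᵃᵗ = 1.1355
  T = 365.3 K: ΣzᵢP/Pᵢˢᵃᵗ = 1.0534
Interpolating between 365.3 K and 367.7 K gives T ≈ 367.0 K.

T = 367.0 K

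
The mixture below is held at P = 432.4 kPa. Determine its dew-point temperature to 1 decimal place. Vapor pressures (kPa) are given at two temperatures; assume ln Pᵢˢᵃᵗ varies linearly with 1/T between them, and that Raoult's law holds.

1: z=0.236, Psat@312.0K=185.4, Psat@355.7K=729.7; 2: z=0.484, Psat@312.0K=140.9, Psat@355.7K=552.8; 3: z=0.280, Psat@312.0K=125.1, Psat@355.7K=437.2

T = 347.3 K

Dew-point temperature: Σzᵢ·P/Pᵢˢᵃᵗ(T) = 1. Interpolate ln Pᵢˢᵃᵗ = aᵢ + bᵢ/T.
  T = 312.0 K: ΣzᵢP/Pᵢˢᵃᵗ = 3.0035
  T = 355.7 K: ΣzᵢP/Pᵢˢᵃᵗ = 0.7954
  T = 333.9 K: ΣzᵢP/Pᵢˢᵃᵗ = 1.4770
  T = 344.8 K: ΣzᵢP/Pᵢˢᵃᵗ = 1.0732
  T = 350.2 K: ΣzᵢP/Pᵢˢᵃᵗ = 0.9230
  T = 347.5 K: ΣzᵢP/Pᵢˢᵃᵗ = 0.9947
Interpolating between 344.8 K and 347.5 K gives T ≈ 347.3 K.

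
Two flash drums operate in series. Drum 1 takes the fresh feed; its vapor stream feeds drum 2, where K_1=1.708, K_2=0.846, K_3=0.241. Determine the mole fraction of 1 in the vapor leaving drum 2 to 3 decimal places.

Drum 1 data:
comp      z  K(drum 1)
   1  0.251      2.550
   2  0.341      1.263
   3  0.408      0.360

y_1 (drum 2) = 0.593

Drum 1:
Rachford–Rice: g(ψ₁) = Σ zᵢ(Kᵢ−1)/(1+ψ₁(Kᵢ−1)) = 0.
Feasibility: ΣzᵢKᵢ = 1.218, Σzᵢ/Kᵢ = 1.502 — both > 1, two phases present.
Iterate (Newton) starting at ψ₁ = 0.38:
  ψ₁ = 0.380: g = -0.0187, g' = -0.550 → ψ₁ = 0.346
Converged at ψ₁ = 0.346.
Drum-1 compositions:
  1: x = 0.163, y = 0.417
  2: x = 0.313, y = 0.395
  3: x = 0.524, y = 0.189
Drum-2 feed = drum-1 vapor: z₂ = (0.4166, 0.3948, 0.1887).
Drum 2:
Let ψ₂ = V/F and solve Σ zᵢ(Kᵢ−1)/(1+ψ₂(Kᵢ−1)) = 0.
g(0) = ΣzᵢKᵢ − 1 = 0.091 and g(1) = 1 − Σzᵢ/Kᵢ = -0.493, so a root lies in (0, 1).
Newton–Raphson from ψ₂ = 0.36:
  ψ₂ = 0.360: g = -0.0264, g' = -0.349 → ψ₂ = 0.284
  ψ₂ = 0.284: g = -0.0007, g' = -0.332 → ψ₂ = 0.282
Converged at ψ₂ = 0.282.
  1: x = 0.347, y = 0.593
  2: x = 0.413, y = 0.349
  3: x = 0.240, y = 0.058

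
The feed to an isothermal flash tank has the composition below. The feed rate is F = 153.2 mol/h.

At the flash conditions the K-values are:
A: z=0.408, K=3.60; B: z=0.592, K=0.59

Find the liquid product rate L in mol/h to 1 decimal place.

Let ψ = V/F and solve Σ zᵢ(Kᵢ−1)/(1+ψ(Kᵢ−1)) = 0.
Feasibility: ΣzᵢKᵢ = 1.818, Σzᵢ/Kᵢ = 1.117 — both > 1, two phases present.
Newton iteration, ψ⁰ = 0.36:
  ψ = 0.360: g = 0.2632, g' = -0.873 → ψ = 0.662
  ψ = 0.662: g = 0.0569, g' = -0.560 → ψ = 0.763
  ψ = 0.763: g = 0.0022, g' = -0.520 → ψ = 0.767
Converged at ψ = 0.767.
Then V = ψ·F = 0.7674·153.2 = 117.6 mol/h and L = F − V = 35.6 mol/h.

L = 35.6 mol/h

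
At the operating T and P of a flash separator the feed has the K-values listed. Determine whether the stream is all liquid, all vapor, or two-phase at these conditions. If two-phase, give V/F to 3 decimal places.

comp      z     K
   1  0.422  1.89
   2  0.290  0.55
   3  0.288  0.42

ΣzᵢKᵢ = 1.078; Σzᵢ/Kᵢ = 1.436.
Both exceed 1, so a two-phase solution exists.
Let ψ = V/F and solve Σ zᵢ(Kᵢ−1)/(1+ψ(Kᵢ−1)) = 0.
Newton–Raphson from ψ = 0.69:
  ψ = 0.690: g = -0.2351, g' = -0.521 → ψ = 0.239
  ψ = 0.239: g = -0.0304, g' = -0.432 → ψ = 0.168
  ψ = 0.168: g = 0.0003, g' = -0.441 → ψ = 0.169
Converged at ψ = 0.169.

two-phase, V/F = 0.169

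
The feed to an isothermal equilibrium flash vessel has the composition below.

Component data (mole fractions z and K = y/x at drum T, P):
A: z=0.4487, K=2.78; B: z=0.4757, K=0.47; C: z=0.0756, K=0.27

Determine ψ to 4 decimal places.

Let ψ = V/F and solve Σ zᵢ(Kᵢ−1)/(1+ψ(Kᵢ−1)) = 0.
Feasibility: ΣzᵢKᵢ = 1.4914, Σzᵢ/Kᵢ = 1.4535 — both > 1, two phases present.
Newton iteration, ψ⁰ = 0.5:
  ψ = 0.5000: g = -0.00735, g' = -0.7453 → ψ = 0.4901
  ψ = 0.4901: g = 0.00001, g' = -0.7470 → ψ = 0.4902
Converged at ψ = 0.4902.

ψ = 0.4902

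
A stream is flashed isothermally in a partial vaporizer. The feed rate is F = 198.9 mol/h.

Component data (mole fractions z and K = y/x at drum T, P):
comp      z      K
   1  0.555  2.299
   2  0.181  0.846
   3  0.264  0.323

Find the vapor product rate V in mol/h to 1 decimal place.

V = 141.1 mol/h

Rachford–Rice: g(V/F) = Σ zᵢ(Kᵢ−1)/(1+V/F(Kᵢ−1)) = 0.
Feasibility: ΣzᵢKᵢ = 1.514, Σzᵢ/Kᵢ = 1.273 — both > 1, two phases present.
Newton iteration, V/F⁰ = 0.59:
  V/F = 0.590: g = 0.0799, g' = -0.641 → V/F = 0.715
  V/F = 0.715: g = -0.0037, g' = -0.711 → V/F = 0.709
Converged at V/F = 0.709.
Then V = V/F·F = 0.7094·198.9 = 141.1 mol/h and L = F − V = 57.8 mol/h.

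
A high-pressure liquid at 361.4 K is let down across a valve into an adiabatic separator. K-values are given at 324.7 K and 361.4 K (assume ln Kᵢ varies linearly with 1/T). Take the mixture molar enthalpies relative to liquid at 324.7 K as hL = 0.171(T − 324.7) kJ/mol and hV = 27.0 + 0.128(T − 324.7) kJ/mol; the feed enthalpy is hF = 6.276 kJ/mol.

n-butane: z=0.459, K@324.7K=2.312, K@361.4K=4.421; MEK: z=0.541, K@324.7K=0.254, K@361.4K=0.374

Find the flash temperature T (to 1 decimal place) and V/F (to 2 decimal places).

Adiabatic flash: solve Rachford–Rice at each trial T, then check hF = ψ·hV(T) + (1−ψ)·hL(T).
  T = 324.7 K: K = (2.312, 0.254), RR gives ψ = 0.203, H_out = 5.479 kJ/mol
  T = 361.4 K: K = (4.421, 0.374), RR gives ψ = 0.575, H_out = 20.895 kJ/mol
  T = 343.0 K: K = (3.250, 0.311), RR gives ψ = 0.426, H_out = 14.296 kJ/mol
  T = 333.9 K: K = (2.757, 0.282), RR gives ψ = 0.331, H_out = 10.390 kJ/mol
  T = 329.3 K: K = (2.528, 0.268), RR gives ψ = 0.273, H_out = 8.099 kJ/mol
  T = 327.0 K: K = (2.418, 0.261), RR gives ψ = 0.240, H_out = 6.837 kJ/mol
Linear interpolation between T = 324.7 (H_out = 5.479) and T = 327.0 (H_out = 6.837) on hF = 6.276 gives T ≈ 326.0 K, at which ψ = 0.22.

T = 326.0 K, V/F = 0.22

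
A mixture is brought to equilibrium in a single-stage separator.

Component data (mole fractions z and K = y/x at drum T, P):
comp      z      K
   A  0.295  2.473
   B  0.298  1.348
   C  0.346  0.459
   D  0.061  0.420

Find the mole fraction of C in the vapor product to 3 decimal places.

y_C = 0.229

Rachford–Rice: g(V/F) = Σ zᵢ(Kᵢ−1)/(1+V/F(Kᵢ−1)) = 0.
Feasibility: ΣzᵢKᵢ = 1.316, Σzᵢ/Kᵢ = 1.239 — both > 1, two phases present.
Newton–Raphson from V/F = 0.46:
  V/F = 0.460: g = 0.0510, g' = -0.472 → V/F = 0.568
Converged at V/F = 0.568.
Compositions from xᵢ = zᵢ/(1+V/F(Kᵢ−1)), yᵢ = Kᵢxᵢ:
  A: x = 0.161, y = 0.397
  B: x = 0.249, y = 0.335
  C: x = 0.500, y = 0.229
  D: x = 0.091, y = 0.038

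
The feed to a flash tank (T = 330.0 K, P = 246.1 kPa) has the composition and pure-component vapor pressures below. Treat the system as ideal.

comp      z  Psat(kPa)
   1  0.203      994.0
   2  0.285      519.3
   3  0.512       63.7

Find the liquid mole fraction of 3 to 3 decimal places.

Raoult's law: Kᵢ = Pᵢˢᵃᵗ/P = Pᵢˢᵃᵗ/246.1.
  K_1 = 994.0/246.1 = 4.03901, K_2 = 519.3/246.1 = 2.11012, K_3 = 63.7/246.1 = 0.25884
Newton iteration, V/F⁰ = 0.5:
  V/F = 0.500: g = -0.1546, g' = -1.151 → V/F = 0.366
  V/F = 0.366: g = -0.0033, g' = -1.128 → V/F = 0.363
Converged at V/F = 0.363.
Compositions from xᵢ = zᵢ/(1+V/F(Kᵢ−1)), yᵢ = Kᵢxᵢ:
  1: x = 0.097, y = 0.390
  2: x = 0.203, y = 0.429
  3: x = 0.700, y = 0.181

x_3 = 0.700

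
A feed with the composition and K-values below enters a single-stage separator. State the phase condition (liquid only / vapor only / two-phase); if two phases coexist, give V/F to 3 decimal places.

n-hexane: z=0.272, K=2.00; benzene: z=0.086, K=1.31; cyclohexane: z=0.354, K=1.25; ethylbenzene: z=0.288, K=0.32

ΣzᵢKᵢ = 1.191; Σzᵢ/Kᵢ = 1.385.
Both exceed 1, so a two-phase solution exists.
Material balance + equilibrium reduce to Σ zᵢ(Kᵢ−1)/(1+ψ(Kᵢ−1)) = 0.
Newton iteration, ψ⁰ = 0.5:
  ψ = 0.500: g = -0.0136, g' = -0.450 → ψ = 0.470
  ψ = 0.470: g = -0.0002, g' = -0.437 → ψ = 0.469
Converged at ψ = 0.469.

two-phase, V/F = 0.469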